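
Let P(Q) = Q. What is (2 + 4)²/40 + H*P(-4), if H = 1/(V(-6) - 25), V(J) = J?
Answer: 319/310 ≈ 1.0290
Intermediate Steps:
H = -1/31 (H = 1/(-6 - 25) = 1/(-31) = -1/31 ≈ -0.032258)
(2 + 4)²/40 + H*P(-4) = (2 + 4)²/40 - 1/31*(-4) = 6²*(1/40) + 4/31 = 36*(1/40) + 4/31 = 9/10 + 4/31 = 319/310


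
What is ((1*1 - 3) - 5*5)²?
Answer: 729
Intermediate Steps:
((1*1 - 3) - 5*5)² = ((1 - 3) - 25)² = (-2 - 25)² = (-27)² = 729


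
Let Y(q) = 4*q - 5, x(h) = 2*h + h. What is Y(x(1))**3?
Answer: 343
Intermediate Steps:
x(h) = 3*h
Y(q) = -5 + 4*q
Y(x(1))**3 = (-5 + 4*(3*1))**3 = (-5 + 4*3)**3 = (-5 + 12)**3 = 7**3 = 343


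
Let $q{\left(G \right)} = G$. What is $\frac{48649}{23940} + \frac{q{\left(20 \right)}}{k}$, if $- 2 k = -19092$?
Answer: $\frac{77480359}{38088540} \approx 2.0342$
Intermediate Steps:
$k = 9546$ ($k = \left(- \frac{1}{2}\right) \left(-19092\right) = 9546$)
$\frac{48649}{23940} + \frac{q{\left(20 \right)}}{k} = \frac{48649}{23940} + \frac{20}{9546} = 48649 \cdot \frac{1}{23940} + 20 \cdot \frac{1}{9546} = \frac{48649}{23940} + \frac{10}{4773} = \frac{77480359}{38088540}$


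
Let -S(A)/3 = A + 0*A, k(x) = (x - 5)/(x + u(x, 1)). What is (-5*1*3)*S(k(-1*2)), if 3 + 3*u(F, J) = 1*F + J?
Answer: 189/2 ≈ 94.500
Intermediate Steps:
u(F, J) = -1 + F/3 + J/3 (u(F, J) = -1 + (1*F + J)/3 = -1 + (F + J)/3 = -1 + (F/3 + J/3) = -1 + F/3 + J/3)
k(x) = (-5 + x)/(-⅔ + 4*x/3) (k(x) = (x - 5)/(x + (-1 + x/3 + (⅓)*1)) = (-5 + x)/(x + (-1 + x/3 + ⅓)) = (-5 + x)/(x + (-⅔ + x/3)) = (-5 + x)/(-⅔ + 4*x/3))
S(A) = -3*A (S(A) = -3*(A + 0*A) = -3*(A + 0) = -3*A)
(-5*1*3)*S(k(-1*2)) = (-5*1*3)*(-9*(-5 - 1*2)/(2*(-1 + 2*(-1*2)))) = (-5*3)*(-9*(-5 - 2)/(2*(-1 + 2*(-2)))) = -(-45)*(3/2)*(-7)/(-1 - 4) = -(-45)*(3/2)*(-7)/(-5) = -(-45)*(3/2)*(-⅕)*(-7) = -(-45)*21/10 = -15*(-63/10) = 189/2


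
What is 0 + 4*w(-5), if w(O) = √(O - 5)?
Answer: 4*I*√10 ≈ 12.649*I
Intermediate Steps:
w(O) = √(-5 + O)
0 + 4*w(-5) = 0 + 4*√(-5 - 5) = 0 + 4*√(-10) = 0 + 4*(I*√10) = 0 + 4*I*√10 = 4*I*√10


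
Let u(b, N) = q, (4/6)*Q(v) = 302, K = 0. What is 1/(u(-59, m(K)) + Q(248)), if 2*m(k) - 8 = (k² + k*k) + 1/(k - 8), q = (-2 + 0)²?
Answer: 1/457 ≈ 0.0021882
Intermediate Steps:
Q(v) = 453 (Q(v) = (3/2)*302 = 453)
q = 4 (q = (-2)² = 4)
m(k) = 4 + k² + 1/(2*(-8 + k)) (m(k) = 4 + ((k² + k*k) + 1/(k - 8))/2 = 4 + ((k² + k²) + 1/(-8 + k))/2 = 4 + (2*k² + 1/(-8 + k))/2 = 4 + (1/(-8 + k) + 2*k²)/2 = 4 + (k² + 1/(2*(-8 + k))) = 4 + k² + 1/(2*(-8 + k)))
u(b, N) = 4
1/(u(-59, m(K)) + Q(248)) = 1/(4 + 453) = 1/457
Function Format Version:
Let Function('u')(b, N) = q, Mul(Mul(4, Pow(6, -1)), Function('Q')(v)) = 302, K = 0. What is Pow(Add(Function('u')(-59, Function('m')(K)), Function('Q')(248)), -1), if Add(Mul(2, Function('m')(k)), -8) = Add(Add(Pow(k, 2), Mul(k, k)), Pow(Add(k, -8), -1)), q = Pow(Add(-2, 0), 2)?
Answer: Rational(1, 457) ≈ 0.0021882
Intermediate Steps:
Function('Q')(v) = 453 (Function('Q')(v) = Mul(Rational(3, 2), 302) = 453)
q = 4 (q = Pow(-2, 2) = 4)
Function('m')(k) = Add(4, Pow(k, 2), Mul(Rational(1, 2), Pow(Add(-8, k), -1))) (Function('m')(k) = Add(4, Mul(Rational(1, 2), Add(Add(Pow(k, 2), Mul(k, k)), Pow(Add(k, -8), -1)))) = Add(4, Mul(Rational(1, 2), Add(Add(Pow(k, 2), Pow(k, 2)), Pow(Add(-8, k), -1)))) = Add(4, Mul(Rational(1, 2), Add(Mul(2, Pow(k, 2)), Pow(Add(-8, k), -1)))) = Add(4, Mul(Rational(1, 2), Add(Pow(Add(-8, k), -1), Mul(2, Pow(k, 2))))) = Add(4, Add(Pow(k, 2), Mul(Rational(1, 2), Pow(Add(-8, k), -1)))) = Add(4, Pow(k, 2), Mul(Rational(1, 2), Pow(Add(-8, k), -1))))
Function('u')(b, N) = 4
Pow(Add(Function('u')(-59, Function('m')(K)), Function('Q')(248)), -1) = Pow(Add(4, 453), -1) = Pow(457, -1) = Rational(1, 457)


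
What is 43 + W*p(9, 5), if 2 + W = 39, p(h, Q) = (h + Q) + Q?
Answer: 746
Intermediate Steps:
p(h, Q) = h + 2*Q (p(h, Q) = (Q + h) + Q = h + 2*Q)
W = 37 (W = -2 + 39 = 37)
43 + W*p(9, 5) = 43 + 37*(9 + 2*5) = 43 + 37*(9 + 10) = 43 + 37*19 = 43 + 703 = 746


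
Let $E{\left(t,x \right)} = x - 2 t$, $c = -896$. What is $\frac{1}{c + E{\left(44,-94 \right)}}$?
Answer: $- \frac{1}{1078} \approx -0.00092764$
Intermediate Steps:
$\frac{1}{c + E{\left(44,-94 \right)}} = \frac{1}{-896 - 182} = \frac{1}{-1078} = - \frac{1}{1078}$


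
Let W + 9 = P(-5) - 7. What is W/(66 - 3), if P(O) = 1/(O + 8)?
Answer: -47/189 ≈ -0.24868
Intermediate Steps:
P(O) = 1/(8 + O)
W = -47/3 (W = -9 + (1/(8 - 5) - 7) = -9 + (1/3 - 7) = -9 + (⅓ - 7) = -9 - 20/3 = -47/3 ≈ -15.667)
W/(66 - 3) = -47/(3*(66 - 3)) = -47/3/63 = -47/3*1/63 = -47/189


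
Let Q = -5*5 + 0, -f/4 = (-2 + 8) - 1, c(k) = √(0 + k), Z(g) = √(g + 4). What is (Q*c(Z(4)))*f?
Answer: 500*2^(¾) ≈ 840.90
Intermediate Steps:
Z(g) = √(4 + g)
c(k) = √k
f = -20 (f = -4*((-2 + 8) - 1) = -4*(6 - 1) = -4*5 = -20)
Q = -25 (Q = -25 + 0 = -25)
(Q*c(Z(4)))*f = -25*(4 + 4)^(¼)*(-20) = -25*2^(¾)*(-20) = 500*2^(¾)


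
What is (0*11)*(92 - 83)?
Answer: 0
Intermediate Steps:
(0*11)*(92 - 83) = 0*9 = 0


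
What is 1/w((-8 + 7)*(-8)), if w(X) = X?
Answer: ⅛ ≈ 0.12500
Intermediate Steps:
1/w((-8 + 7)*(-8)) = 1/((-8 + 7)*(-8)) = 1/(-1*(-8)) = 1/8 = ⅛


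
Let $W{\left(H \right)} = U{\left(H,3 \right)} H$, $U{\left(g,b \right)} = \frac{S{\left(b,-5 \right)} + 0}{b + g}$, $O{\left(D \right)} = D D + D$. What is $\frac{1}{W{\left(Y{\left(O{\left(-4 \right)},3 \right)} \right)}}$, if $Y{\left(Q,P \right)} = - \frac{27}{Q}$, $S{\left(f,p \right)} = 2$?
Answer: $- \frac{1}{6} \approx -0.16667$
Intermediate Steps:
$O{\left(D \right)} = D + D^{2}$ ($O{\left(D \right)} = D^{2} + D = D + D^{2}$)
$U{\left(g,b \right)} = \frac{2}{b + g}$ ($U{\left(g,b \right)} = \frac{2 + 0}{b + g} = \frac{2}{b + g}$)
$W{\left(H \right)} = \frac{2 H}{3 + H}$ ($W{\left(H \right)} = \frac{2}{3 + H} H = \frac{2 H}{3 + H}$)
$\frac{1}{W{\left(Y{\left(O{\left(-4 \right)},3 \right)} \right)}} = \frac{1}{2 \left(- \frac{27}{\left(-4\right) \left(1 - 4\right)}\right) \frac{1}{3 - \frac{27}{\left(-4\right) \left(1 - 4\right)}}} = \frac{1}{2 \left(- \frac{27}{\left(-4\right) \left(-3\right)}\right) \frac{1}{3 - \frac{27}{\left(-4\right) \left(-3\right)}}} = \frac{1}{2 \left(- \frac{27}{12}\right) \frac{1}{3 - \frac{27}{12}}} = \frac{1}{2 \left(\left(-27\right) \frac{1}{12}\right) \frac{1}{3 - \frac{9}{4}}} = \frac{1}{2 \left(- \frac{9}{4}\right) \frac{1}{3 - \frac{9}{4}}} = \frac{1}{2 \left(- \frac{9}{4}\right) \frac{1}{\frac{3}{4}}} = \frac{1}{2 \left(- \frac{9}{4}\right) \frac{4}{3}} = \frac{1}{-6} = - \frac{1}{6}$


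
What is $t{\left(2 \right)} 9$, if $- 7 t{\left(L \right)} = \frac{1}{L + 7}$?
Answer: $- \frac{1}{7} \approx -0.14286$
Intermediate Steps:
$t{\left(L \right)} = - \frac{1}{7 \left(7 + L\right)}$ ($t{\left(L \right)} = - \frac{1}{7 \left(L + 7\right)} = - \frac{1}{7 \left(7 + L\right)}$)
$t{\left(2 \right)} 9 = - \frac{1}{49 + 7 \cdot 2} \cdot 9 = - \frac{1}{49 + 14} \cdot 9 = - \frac{1}{63} \cdot 9 = \left(-1\right) \frac{1}{63} \cdot 9 = \left(- \frac{1}{63}\right) 9 = - \frac{1}{7}$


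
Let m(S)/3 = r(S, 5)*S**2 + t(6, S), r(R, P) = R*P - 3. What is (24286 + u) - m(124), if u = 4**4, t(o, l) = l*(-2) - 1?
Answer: -28435687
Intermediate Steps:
r(R, P) = -3 + P*R (r(R, P) = P*R - 3 = -3 + P*R)
t(o, l) = -1 - 2*l (t(o, l) = -2*l - 1 = -1 - 2*l)
m(S) = -3 - 6*S + 3*S**2*(-3 + 5*S) (m(S) = 3*((-3 + 5*S)*S**2 + (-1 - 2*S)) = 3*(S**2*(-3 + 5*S) + (-1 - 2*S)) = 3*(-1 - 2*S + S**2*(-3 + 5*S)) = -3 - 6*S + 3*S**2*(-3 + 5*S))
u = 256
(24286 + u) - m(124) = (24286 + 256) - (-3 - 6*124 + 3*124**2*(-3 + 5*124)) = 24542 - (-3 - 744 + 3*15376*(-3 + 620)) = 24542 - (-3 - 744 + 3*15376*617) = 24542 - (-3 - 744 + 28460976) = 24542 - 1*28460229 = 24542 - 28460229 = -28435687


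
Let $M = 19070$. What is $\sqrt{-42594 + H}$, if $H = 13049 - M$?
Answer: $i \sqrt{48615} \approx 220.49 i$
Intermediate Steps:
$H = -6021$ ($H = 13049 - 19070 = -6021$)
$\sqrt{-42594 + H} = \sqrt{-42594 - 6021} = \sqrt{-48615} = i \sqrt{48615}$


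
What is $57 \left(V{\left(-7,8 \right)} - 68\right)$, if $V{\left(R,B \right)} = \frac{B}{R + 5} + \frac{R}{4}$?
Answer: $- \frac{16815}{4} \approx -4203.8$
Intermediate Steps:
$V{\left(R,B \right)} = \frac{R}{4} + \frac{B}{5 + R}$ ($V{\left(R,B \right)} = \frac{B}{5 + R} + R \frac{1}{4} = \frac{B}{5 + R} + \frac{R}{4} = \frac{R}{4} + \frac{B}{5 + R}$)
$57 \left(V{\left(-7,8 \right)} - 68\right) = 57 \left(\frac{\left(-7\right)^{2} + 4 \cdot 8 + 5 \left(-7\right)}{4 \left(5 - 7\right)} - 68\right) = 57 \left(\frac{49 + 32 - 35}{4 \left(-2\right)} - 68\right) = 57 \left(\frac{1}{4} \left(- \frac{1}{2}\right) 46 - 68\right) = 57 \left(- \frac{23}{4} - 68\right) = 57 \left(- \frac{295}{4}\right) = - \frac{16815}{4}$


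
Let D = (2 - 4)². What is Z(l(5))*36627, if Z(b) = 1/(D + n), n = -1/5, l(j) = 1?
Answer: 183135/19 ≈ 9638.7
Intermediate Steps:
D = 4 (D = (-2)² = 4)
n = -⅕ (n = -1*⅕ = -⅕ ≈ -0.20000)
Z(b) = 5/19 (Z(b) = 1/(4 - ⅕) = 1/(19/5) = 5/19)
Z(l(5))*36627 = (5/19)*36627 = 183135/19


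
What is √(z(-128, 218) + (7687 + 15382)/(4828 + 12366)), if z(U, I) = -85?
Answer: I*√24732210674/17194 ≈ 9.1465*I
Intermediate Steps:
√(z(-128, 218) + (7687 + 15382)/(4828 + 12366)) = √(-85 + (7687 + 15382)/(4828 + 12366)) = √(-85 + 23069/17194) = √(-1438421/17194) = I*√24732210674/17194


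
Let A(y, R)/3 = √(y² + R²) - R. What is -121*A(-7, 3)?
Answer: 1089 - 363*√58 ≈ -1675.5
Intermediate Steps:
A(y, R) = -3*R + 3*√(R² + y²) (A(y, R) = 3*(√(y² + R²) - R) = 3*(√(R² + y²) - R) = -3*R + 3*√(R² + y²))
-121*A(-7, 3) = -121*(-3*3 + 3*√(3² + (-7)²)) = -121*(-9 + 3*√(9 + 49)) = -121*(-9 + 3*√58) = 1089 - 363*√58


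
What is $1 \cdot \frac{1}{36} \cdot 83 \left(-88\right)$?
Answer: $- \frac{1826}{9} \approx -202.89$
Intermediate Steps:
$1 \cdot \frac{1}{36} \cdot 83 \left(-88\right) = \frac{1}{36} \cdot 83 \left(-88\right) = \frac{83}{36} \left(-88\right) = - \frac{1826}{9}$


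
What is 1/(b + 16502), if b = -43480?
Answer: -1/26978 ≈ -3.7067e-5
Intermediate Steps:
1/(b + 16502) = 1/(-43480 + 16502) = 1/(-26978) = -1/26978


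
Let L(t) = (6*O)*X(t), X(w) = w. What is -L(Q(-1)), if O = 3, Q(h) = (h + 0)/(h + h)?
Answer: -9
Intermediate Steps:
Q(h) = ½ (Q(h) = h/((2*h)) = h*(1/(2*h)) = ½)
L(t) = 18*t (L(t) = (6*3)*t = 18*t)
-L(Q(-1)) = -18/2 = -1*9 = -9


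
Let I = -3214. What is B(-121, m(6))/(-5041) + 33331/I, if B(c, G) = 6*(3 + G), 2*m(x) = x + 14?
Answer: -168272263/16201774 ≈ -10.386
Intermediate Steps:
m(x) = 7 + x/2 (m(x) = (x + 14)/2 = (14 + x)/2 = 7 + x/2)
B(c, G) = 18 + 6*G
B(-121, m(6))/(-5041) + 33331/I = (18 + 6*(7 + (½)*6))/(-5041) + 33331/(-3214) = (18 + 6*(7 + 3))*(-1/5041) + 33331*(-1/3214) = (18 + 6*10)*(-1/5041) - 33331/3214 = (18 + 60)*(-1/5041) - 33331/3214 = 78*(-1/5041) - 33331/3214 = -78/5041 - 33331/3214 = -168272263/16201774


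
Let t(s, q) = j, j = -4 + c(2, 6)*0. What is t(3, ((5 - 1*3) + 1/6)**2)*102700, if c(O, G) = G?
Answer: -410800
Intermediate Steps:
j = -4 (j = -4 + 6*0 = -4 + 0 = -4)
t(s, q) = -4
t(3, ((5 - 1*3) + 1/6)**2)*102700 = -4*102700 = -410800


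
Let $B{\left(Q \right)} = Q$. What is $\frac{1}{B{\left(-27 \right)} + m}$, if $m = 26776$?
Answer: $\frac{1}{26749} \approx 3.7385 \cdot 10^{-5}$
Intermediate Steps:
$\frac{1}{B{\left(-27 \right)} + m} = \frac{1}{-27 + 26776} = \frac{1}{26749}$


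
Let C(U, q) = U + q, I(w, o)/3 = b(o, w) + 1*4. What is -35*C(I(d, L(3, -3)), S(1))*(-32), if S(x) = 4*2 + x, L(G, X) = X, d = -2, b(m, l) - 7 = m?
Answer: 36960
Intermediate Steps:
b(m, l) = 7 + m
S(x) = 8 + x
I(w, o) = 33 + 3*o (I(w, o) = 3*((7 + o) + 1*4) = 3*((7 + o) + 4) = 3*(11 + o) = 33 + 3*o)
-35*C(I(d, L(3, -3)), S(1))*(-32) = -35*((33 + 3*(-3)) + (8 + 1))*(-32) = -35*((33 - 9) + 9)*(-32) = -35*(24 + 9)*(-32) = -35*33*(-32) = -1155*(-32) = 36960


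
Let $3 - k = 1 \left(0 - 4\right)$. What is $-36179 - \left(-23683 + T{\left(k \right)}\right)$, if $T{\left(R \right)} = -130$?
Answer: $-12366$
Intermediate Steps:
$k = 7$ ($k = 3 - 1 \left(0 - 4\right) = 3 - 1 \left(-4\right) = 3 - -4 = 3 + 4 = 7$)
$-36179 - \left(-23683 + T{\left(k \right)}\right) = -36179 + \left(23683 - -130\right) = -36179 + \left(23683 + 130\right) = -36179 + 23813 = -12366$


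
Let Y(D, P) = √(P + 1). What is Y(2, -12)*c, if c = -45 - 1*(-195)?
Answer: 150*I*√11 ≈ 497.49*I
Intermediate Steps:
c = 150 (c = -45 + 195 = 150)
Y(D, P) = √(1 + P)
Y(2, -12)*c = √(1 - 12)*150 = √(-11)*150 = (I*√11)*150 = 150*I*√11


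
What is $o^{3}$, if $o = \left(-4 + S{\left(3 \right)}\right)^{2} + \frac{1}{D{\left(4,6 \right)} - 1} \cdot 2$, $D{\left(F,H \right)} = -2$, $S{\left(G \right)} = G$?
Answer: $\frac{1}{27} \approx 0.037037$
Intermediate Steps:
$o = \frac{1}{3}$ ($o = \left(-4 + 3\right)^{2} + \frac{1}{-2 - 1} \cdot 2 = \left(-1\right)^{2} + \frac{1}{-3} \cdot 2 = 1 - \frac{2}{3} = \frac{1}{3} \approx 0.33333$)
$o^{3} = \left(\frac{1}{3}\right)^{3} = \frac{1}{27}$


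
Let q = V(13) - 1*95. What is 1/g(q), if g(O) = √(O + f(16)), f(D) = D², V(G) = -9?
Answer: √38/76 ≈ 0.081111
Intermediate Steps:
q = -104 (q = -9 - 1*95 = -9 - 95 = -104)
g(O) = √(256 + O) (g(O) = √(O + 16²) = √(O + 256) = √(256 + O))
1/g(q) = 1/(√(256 - 104)) = 1/(√152) = 1/(2*√38) = √38/76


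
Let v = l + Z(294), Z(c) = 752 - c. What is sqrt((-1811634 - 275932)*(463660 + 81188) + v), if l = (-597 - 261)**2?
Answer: I*sqrt(1137405423346) ≈ 1.0665e+6*I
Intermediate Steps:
l = 736164 (l = (-858)**2 = 736164)
v = 736622 (v = 736164 + (752 - 1*294) = 736164 + (752 - 294) = 736164 + 458 = 736622)
sqrt((-1811634 - 275932)*(463660 + 81188) + v) = sqrt((-1811634 - 275932)*(463660 + 81188) + 736622) = sqrt(-2087566*544848 + 736622) = sqrt(-1137406159968 + 736622) = sqrt(-1137405423346) = I*sqrt(1137405423346)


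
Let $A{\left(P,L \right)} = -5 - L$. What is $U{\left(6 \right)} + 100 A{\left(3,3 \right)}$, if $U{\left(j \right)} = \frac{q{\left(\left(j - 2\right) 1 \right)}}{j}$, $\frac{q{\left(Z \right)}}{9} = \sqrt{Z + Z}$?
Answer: $-800 + 3 \sqrt{2} \approx -795.76$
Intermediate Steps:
$q{\left(Z \right)} = 9 \sqrt{2} \sqrt{Z}$ ($q{\left(Z \right)} = 9 \sqrt{Z + Z} = 9 \sqrt{2 Z} = 9 \sqrt{2} \sqrt{Z}$)
$U{\left(j \right)} = \frac{9 \sqrt{2} \sqrt{-2 + j}}{j}$ ($U{\left(j \right)} = \frac{9 \sqrt{2} \sqrt{\left(j - 2\right) 1}}{j} = \frac{9 \sqrt{2} \sqrt{\left(-2 + j\right) 1}}{j} = \frac{9 \sqrt{2} \sqrt{-2 + j}}{j}$)
$U{\left(6 \right)} + 100 A{\left(3,3 \right)} = \frac{9 \sqrt{-4 + 2 \cdot 6}}{6} + 100 \left(-5 - 3\right) = 9 \cdot \frac{1}{6} \sqrt{-4 + 12} + 100 \left(-5 - 3\right) = 9 \cdot \frac{1}{6} \sqrt{8} + 100 \left(-8\right) = 9 \cdot \frac{1}{6} \cdot 2 \sqrt{2} - 800 = 3 \sqrt{2} - 800 = -800 + 3 \sqrt{2}$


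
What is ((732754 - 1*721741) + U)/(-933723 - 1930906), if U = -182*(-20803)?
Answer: -3797159/2864629 ≈ -1.3255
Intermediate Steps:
U = 3786146
((732754 - 1*721741) + U)/(-933723 - 1930906) = ((732754 - 1*721741) + 3786146)/(-933723 - 1930906) = ((732754 - 721741) + 3786146)/(-2864629) = (11013 + 3786146)*(-1/2864629) = 3797159*(-1/2864629) = -3797159/2864629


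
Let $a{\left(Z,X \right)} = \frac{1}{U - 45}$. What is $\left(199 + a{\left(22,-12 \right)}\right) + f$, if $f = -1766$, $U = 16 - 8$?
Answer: $- \frac{57980}{37} \approx -1567.0$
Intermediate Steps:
$U = 8$ ($U = 16 - 8 = 8$)
$a{\left(Z,X \right)} = - \frac{1}{37}$ ($a{\left(Z,X \right)} = \frac{1}{8 - 45} = \frac{1}{-37} = - \frac{1}{37}$)
$\left(199 + a{\left(22,-12 \right)}\right) + f = \left(199 - \frac{1}{37}\right) - 1766 = \frac{7362}{37} - 1766 = - \frac{57980}{37}$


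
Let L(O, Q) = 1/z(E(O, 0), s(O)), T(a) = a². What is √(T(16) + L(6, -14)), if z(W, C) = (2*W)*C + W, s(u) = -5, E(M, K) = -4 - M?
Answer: √230410/30 ≈ 16.000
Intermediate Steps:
z(W, C) = W + 2*C*W (z(W, C) = 2*C*W + W = W + 2*C*W)
L(O, Q) = 1/(36 + 9*O) (L(O, Q) = 1/((-4 - O)*(1 + 2*(-5))) = 1/((-4 - O)*(1 - 10)) = 1/((-4 - O)*(-9)) = 1/(36 + 9*O))
√(T(16) + L(6, -14)) = √(16² + 1/(9*(4 + 6))) = √(256 + (⅑)/10) = √(256 + (⅑)*(⅒)) = √(256 + 1/90) = √(23041/90) = √230410/30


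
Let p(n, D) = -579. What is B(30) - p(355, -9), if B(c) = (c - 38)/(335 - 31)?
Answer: 22001/38 ≈ 578.97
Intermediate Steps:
B(c) = -1/8 + c/304 (B(c) = (-38 + c)/304 = (-38 + c)*(1/304) = -1/8 + c/304)
B(30) - p(355, -9) = (-1/8 + (1/304)*30) - 1*(-579) = (-1/8 + 15/152) + 579 = -1/38 + 579 = 22001/38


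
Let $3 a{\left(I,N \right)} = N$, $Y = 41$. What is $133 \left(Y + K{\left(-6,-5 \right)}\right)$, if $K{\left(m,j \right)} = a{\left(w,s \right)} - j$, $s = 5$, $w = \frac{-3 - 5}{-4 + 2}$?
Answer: $\frac{19019}{3} \approx 6339.7$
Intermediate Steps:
$w = 4$ ($w = - \frac{8}{-2} = \left(-8\right) \left(- \frac{1}{2}\right) = 4$)
$a{\left(I,N \right)} = \frac{N}{3}$
$K{\left(m,j \right)} = \frac{5}{3} - j$ ($K{\left(m,j \right)} = \frac{1}{3} \cdot 5 - j = \frac{5}{3} - j$)
$133 \left(Y + K{\left(-6,-5 \right)}\right) = 133 \left(41 + \left(\frac{5}{3} - -5\right)\right) = 133 \left(41 + \left(\frac{5}{3} + 5\right)\right) = 133 \left(41 + \frac{20}{3}\right) = 133 \cdot \frac{143}{3} = \frac{19019}{3}$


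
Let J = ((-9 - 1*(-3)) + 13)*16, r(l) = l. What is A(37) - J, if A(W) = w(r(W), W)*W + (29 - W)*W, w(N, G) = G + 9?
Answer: 1294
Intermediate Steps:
w(N, G) = 9 + G
J = 112 (J = ((-9 + 3) + 13)*16 = (-6 + 13)*16 = 7*16 = 112)
A(W) = W*(9 + W) + W*(29 - W) (A(W) = (9 + W)*W + (29 - W)*W = W*(9 + W) + W*(29 - W))
A(37) - J = 38*37 - 1*112 = 1406 - 112 = 1294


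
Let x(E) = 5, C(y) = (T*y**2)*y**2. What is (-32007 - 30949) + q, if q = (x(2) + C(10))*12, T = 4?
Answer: 417104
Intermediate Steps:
C(y) = 4*y**4 (C(y) = (4*y**2)*y**2 = 4*y**4)
q = 480060 (q = (5 + 4*10**4)*12 = (5 + 4*10000)*12 = (5 + 40000)*12 = 40005*12 = 480060)
(-32007 - 30949) + q = (-32007 - 30949) + 480060 = -62956 + 480060 = 417104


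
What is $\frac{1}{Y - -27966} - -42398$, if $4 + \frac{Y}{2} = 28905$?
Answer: $\frac{3636391665}{85768} \approx 42398.0$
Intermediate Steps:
$Y = 57802$ ($Y = -8 + 2 \cdot 28905 = -8 + 57810 = 57802$)
$\frac{1}{Y - -27966} - -42398 = \frac{1}{57802 - -27966} - -42398 = \frac{1}{57802 + 27966} + 42398 = \frac{1}{85768} + 42398 = \frac{3636391665}{85768}$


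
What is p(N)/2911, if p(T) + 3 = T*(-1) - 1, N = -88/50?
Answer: -56/72775 ≈ -0.00076950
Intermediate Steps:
N = -44/25 (N = -88*1/50 = -44/25 ≈ -1.7600)
p(T) = -4 - T (p(T) = -3 + (T*(-1) - 1) = -3 + (-T - 1) = -3 + (-1 - T) = -4 - T)
p(N)/2911 = (-4 - 1*(-44/25))/2911 = (-4 + 44/25)*(1/2911) = -56/25*1/2911 = -56/72775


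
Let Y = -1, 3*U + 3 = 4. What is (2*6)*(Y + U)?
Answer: -8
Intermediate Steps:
U = 1/3 (U = -1 + (1/3)*4 = -1 + 4/3 = 1/3 ≈ 0.33333)
(2*6)*(Y + U) = (2*6)*(-1 + 1/3) = 12*(-2/3) = -8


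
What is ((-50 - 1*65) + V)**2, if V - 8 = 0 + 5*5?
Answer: 6724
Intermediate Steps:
V = 33 (V = 8 + (0 + 5*5) = 8 + (0 + 25) = 8 + 25 = 33)
((-50 - 1*65) + V)**2 = ((-50 - 1*65) + 33)**2 = ((-50 - 65) + 33)**2 = (-115 + 33)**2 = (-82)**2 = 6724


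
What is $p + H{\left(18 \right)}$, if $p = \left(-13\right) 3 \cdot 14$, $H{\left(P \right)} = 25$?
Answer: $-521$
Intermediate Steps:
$p = -546$ ($p = \left(-39\right) 14 = -546$)
$p + H{\left(18 \right)} = -546 + 25 = -521$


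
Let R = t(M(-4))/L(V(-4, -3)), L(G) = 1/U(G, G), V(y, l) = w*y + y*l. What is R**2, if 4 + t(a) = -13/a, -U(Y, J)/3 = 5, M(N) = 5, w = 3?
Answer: 9801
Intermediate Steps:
V(y, l) = 3*y + l*y (V(y, l) = 3*y + y*l = 3*y + l*y)
U(Y, J) = -15 (U(Y, J) = -3*5 = -15)
L(G) = -1/15 (L(G) = 1/(-15) = -1/15)
t(a) = -4 - 13/a
R = 99 (R = (-4 - 13/5)/(-1/15) = (-4 - 13*1/5)*(-15) = (-4 - 13/5)*(-15) = -33/5*(-15) = 99)
R**2 = 99**2 = 9801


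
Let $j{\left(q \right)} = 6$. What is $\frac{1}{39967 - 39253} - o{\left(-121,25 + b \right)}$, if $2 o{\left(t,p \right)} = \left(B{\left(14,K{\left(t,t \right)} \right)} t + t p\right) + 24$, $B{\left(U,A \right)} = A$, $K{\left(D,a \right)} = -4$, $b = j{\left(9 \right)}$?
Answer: $\frac{578876}{357} \approx 1621.5$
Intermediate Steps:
$b = 6$
$o{\left(t,p \right)} = 12 - 2 t + \frac{p t}{2}$ ($o{\left(t,p \right)} = \frac{\left(- 4 t + t p\right) + 24}{2} = \frac{\left(- 4 t + p t\right) + 24}{2} = \frac{24 - 4 t + p t}{2} = 12 - 2 t + \frac{p t}{2}$)
$\frac{1}{39967 - 39253} - o{\left(-121,25 + b \right)} = \frac{1}{39967 - 39253} - \left(12 - -242 + \frac{1}{2} \left(25 + 6\right) \left(-121\right)\right) = \frac{1}{714} - \left(12 + 242 + \frac{1}{2} \cdot 31 \left(-121\right)\right) = \frac{1}{714} - \left(12 + 242 - \frac{3751}{2}\right) = \frac{1}{714} - - \frac{3243}{2} = \frac{1}{714} + \frac{3243}{2} = \frac{578876}{357}$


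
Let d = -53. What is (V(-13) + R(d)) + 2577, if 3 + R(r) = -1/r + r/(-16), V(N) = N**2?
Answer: 2328889/848 ≈ 2746.3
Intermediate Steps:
R(r) = -3 - 1/r - r/16 (R(r) = -3 + (-1/r + r/(-16)) = -3 + (-1/r + r*(-1/16)) = -3 + (-1/r - r/16) = -3 - 1/r - r/16)
(V(-13) + R(d)) + 2577 = ((-13)**2 + (-3 - 1/(-53) - 1/16*(-53))) + 2577 = (169 + (-3 - 1*(-1/53) + 53/16)) + 2577 = (169 + (-3 + 1/53 + 53/16)) + 2577 = (169 + 281/848) + 2577 = 143593/848 + 2577 = 2328889/848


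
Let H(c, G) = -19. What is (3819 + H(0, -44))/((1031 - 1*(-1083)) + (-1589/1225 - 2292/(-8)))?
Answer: 1330000/839721 ≈ 1.5839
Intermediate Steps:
(3819 + H(0, -44))/((1031 - 1*(-1083)) + (-1589/1225 - 2292/(-8))) = (3819 - 19)/((1031 - 1*(-1083)) + (-1589/1225 - 2292/(-8))) = 3800/((1031 + 1083) + (-1589*1/1225 - 2292*(-⅛))) = 3800/(2114 + (-227/175 + 573/2)) = 3800/(2114 + 99821/350) = 3800/(839721/350) = 3800*(350/839721) = 1330000/839721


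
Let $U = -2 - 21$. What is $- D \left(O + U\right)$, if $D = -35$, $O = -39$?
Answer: $-2170$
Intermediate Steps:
$U = -23$
$- D \left(O + U\right) = - \left(-35\right) \left(-39 - 23\right) = - \left(-35\right) \left(-62\right) = \left(-1\right) 2170 = -2170$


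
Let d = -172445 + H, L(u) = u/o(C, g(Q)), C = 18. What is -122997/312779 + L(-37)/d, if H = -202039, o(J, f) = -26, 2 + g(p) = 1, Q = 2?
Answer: -1197582195071/3045399006936 ≈ -0.39324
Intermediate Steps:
g(p) = -1 (g(p) = -2 + 1 = -1)
L(u) = -u/26 (L(u) = u/(-26) = u*(-1/26) = -u/26)
d = -374484 (d = -172445 - 202039 = -374484)
-122997/312779 + L(-37)/d = -122997/312779 - 1/26*(-37)/(-374484) = -122997*1/312779 + (37/26)*(-1/374484) = -122997/312779 - 37/9736584 = -1197582195071/3045399006936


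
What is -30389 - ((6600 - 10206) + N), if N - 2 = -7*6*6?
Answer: -26533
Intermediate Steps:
N = -250 (N = 2 - 7*6*6 = 2 - 42*6 = 2 - 252 = -250)
-30389 - ((6600 - 10206) + N) = -30389 - ((6600 - 10206) - 250) = -30389 - (-3606 - 250) = -30389 - 1*(-3856) = -30389 + 3856 = -26533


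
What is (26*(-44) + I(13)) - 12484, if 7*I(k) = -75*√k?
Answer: -13628 - 75*√13/7 ≈ -13667.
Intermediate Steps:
I(k) = -75*√k/7 (I(k) = (-75*√k)/7 = -75*√k/7)
(26*(-44) + I(13)) - 12484 = (26*(-44) - 75*√13/7) - 12484 = (-1144 - 75*√13/7) - 12484 = -13628 - 75*√13/7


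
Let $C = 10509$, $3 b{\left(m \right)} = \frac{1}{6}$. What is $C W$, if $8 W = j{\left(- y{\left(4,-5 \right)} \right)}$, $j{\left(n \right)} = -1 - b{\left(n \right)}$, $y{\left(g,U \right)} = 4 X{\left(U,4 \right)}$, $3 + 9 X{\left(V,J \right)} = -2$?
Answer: $- \frac{66557}{48} \approx -1386.6$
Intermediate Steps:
$b{\left(m \right)} = \frac{1}{18}$ ($b{\left(m \right)} = \frac{1}{3 \cdot 6} = \frac{1}{3} \cdot \frac{1}{6} = \frac{1}{18}$)
$X{\left(V,J \right)} = - \frac{5}{9}$ ($X{\left(V,J \right)} = - \frac{1}{3} + \frac{1}{9} \left(-2\right) = - \frac{1}{3} - \frac{2}{9} = - \frac{5}{9}$)
$y{\left(g,U \right)} = - \frac{20}{9}$ ($y{\left(g,U \right)} = 4 \left(- \frac{5}{9}\right) = - \frac{20}{9}$)
$j{\left(n \right)} = - \frac{19}{18}$ ($j{\left(n \right)} = -1 - \frac{1}{18} = - \frac{19}{18}$)
$W = - \frac{19}{144}$ ($W = \frac{1}{8} \left(- \frac{19}{18}\right) = - \frac{19}{144} \approx -0.13194$)
$C W = 10509 \left(- \frac{19}{144}\right) = - \frac{66557}{48}$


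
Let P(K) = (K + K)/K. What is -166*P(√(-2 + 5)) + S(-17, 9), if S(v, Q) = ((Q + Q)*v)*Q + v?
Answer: -3103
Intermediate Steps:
S(v, Q) = v + 2*v*Q² (S(v, Q) = ((2*Q)*v)*Q + v = (2*Q*v)*Q + v = 2*v*Q² + v = v + 2*v*Q²)
P(K) = 2 (P(K) = (2*K)/K = 2)
-166*P(√(-2 + 5)) + S(-17, 9) = -166*2 - 17*(1 + 2*9²) = -332 - 17*(1 + 2*81) = -332 - 17*(1 + 162) = -332 - 17*163 = -332 - 2771 = -3103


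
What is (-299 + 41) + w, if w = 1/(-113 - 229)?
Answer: -88237/342 ≈ -258.00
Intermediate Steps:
w = -1/342 (w = 1/(-342) = -1/342 ≈ -0.0029240)
(-299 + 41) + w = (-299 + 41) - 1/342 = -258 - 1/342 = -88237/342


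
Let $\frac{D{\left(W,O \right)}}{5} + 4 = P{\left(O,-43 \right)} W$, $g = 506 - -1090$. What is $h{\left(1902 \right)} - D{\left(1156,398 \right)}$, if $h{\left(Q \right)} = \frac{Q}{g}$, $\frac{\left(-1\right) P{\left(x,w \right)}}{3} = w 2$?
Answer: $- \frac{396664203}{266} \approx -1.4912 \cdot 10^{6}$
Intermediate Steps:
$P{\left(x,w \right)} = - 6 w$ ($P{\left(x,w \right)} = - 3 w 2 = - 3 \cdot 2 w = - 6 w$)
$g = 1596$ ($g = 506 + 1090 = 1596$)
$D{\left(W,O \right)} = -20 + 1290 W$ ($D{\left(W,O \right)} = -20 + 5 \left(-6\right) \left(-43\right) W = -20 + 5 \cdot 258 W = -20 + 1290 W$)
$h{\left(Q \right)} = \frac{Q}{1596}$
$h{\left(1902 \right)} - D{\left(1156,398 \right)} = \frac{1}{1596} \cdot 1902 - \left(-20 + 1290 \cdot 1156\right) = \frac{317}{266} - \left(-20 + 1491240\right) = \frac{317}{266} - 1491220 = - \frac{396664203}{266}$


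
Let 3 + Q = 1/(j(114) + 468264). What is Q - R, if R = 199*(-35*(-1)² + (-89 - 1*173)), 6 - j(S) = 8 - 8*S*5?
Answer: 27943780201/472822 ≈ 59100.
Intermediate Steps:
j(S) = -2 + 40*S (j(S) = 6 - (8 - 8*S*5) = 6 - (8 - 40*S) = 6 + (-8 + 40*S) = -2 + 40*S)
Q = -1418465/472822 (Q = -3 + 1/((-2 + 40*114) + 468264) = -3 + 1/((-2 + 4560) + 468264) = -3 + 1/(4558 + 468264) = -3 + 1/472822 = -1418465/472822 ≈ -3.0000)
R = -59103 (R = 199*(-35*1 + (-89 - 173)) = 199*(-35 - 262) = 199*(-297) = -59103)
Q - R = -1418465/472822 - 1*(-59103) = -1418465/472822 + 59103 = 27943780201/472822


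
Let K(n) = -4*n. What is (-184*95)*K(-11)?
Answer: -769120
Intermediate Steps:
(-184*95)*K(-11) = (-184*95)*(-4*(-11)) = -17480*44 = -769120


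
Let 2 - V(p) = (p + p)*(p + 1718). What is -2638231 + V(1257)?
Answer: -10117379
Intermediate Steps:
V(p) = 2 - 2*p*(1718 + p) (V(p) = 2 - (p + p)*(p + 1718) = 2 - 2*p*(1718 + p))
-2638231 + V(1257) = -2638231 + (2 - 3436*1257 - 2*1257**2) = -2638231 + (2 - 4319052 - 2*1580049) = -2638231 + (2 - 4319052 - 3160098) = -2638231 - 7479148 = -10117379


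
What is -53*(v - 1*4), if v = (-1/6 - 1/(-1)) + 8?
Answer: -1537/6 ≈ -256.17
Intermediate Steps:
v = 53/6 (v = (-1*⅙ - 1*(-1)) + 8 = (-⅙ + 1) + 8 = ⅚ + 8 = 53/6 ≈ 8.8333)
-53*(v - 1*4) = -53*(53/6 - 1*4) = -53*(53/6 - 4) = -53*29/6 = -1537/6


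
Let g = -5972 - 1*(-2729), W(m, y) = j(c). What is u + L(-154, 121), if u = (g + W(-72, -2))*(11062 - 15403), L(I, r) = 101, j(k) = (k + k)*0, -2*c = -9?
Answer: 14077964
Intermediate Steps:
c = 9/2 (c = -½*(-9) = 9/2 ≈ 4.5000)
j(k) = 0 (j(k) = (2*k)*0 = 0)
W(m, y) = 0
g = -3243 (g = -5972 + 2729 = -3243)
u = 14077863 (u = (-3243 + 0)*(11062 - 15403) = -3243*(-4341) = 14077863)
u + L(-154, 121) = 14077863 + 101 = 14077964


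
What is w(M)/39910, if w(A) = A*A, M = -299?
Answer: 6877/3070 ≈ 2.2401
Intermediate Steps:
w(A) = A²
w(M)/39910 = (-299)²/39910 = 89401*(1/39910) = 6877/3070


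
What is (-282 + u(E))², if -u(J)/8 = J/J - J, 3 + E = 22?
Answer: 19044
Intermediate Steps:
E = 19 (E = -3 + 22 = 19)
u(J) = -8 + 8*J (u(J) = -8*(J/J - J) = -8*(1 - J) = -8 + 8*J)
(-282 + u(E))² = (-282 + (-8 + 8*19))² = (-282 + (-8 + 152))² = (-282 + 144)² = (-138)² = 19044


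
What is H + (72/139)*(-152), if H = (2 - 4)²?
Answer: -10388/139 ≈ -74.734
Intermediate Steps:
H = 4 (H = (-2)² = 4)
H + (72/139)*(-152) = 4 + (72/139)*(-152) = 4 - 10944/139 = -10388/139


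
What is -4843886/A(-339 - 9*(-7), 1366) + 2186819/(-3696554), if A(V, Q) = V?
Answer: 2238135325850/127531113 ≈ 17550.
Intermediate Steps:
-4843886/A(-339 - 9*(-7), 1366) + 2186819/(-3696554) = -4843886/(-339 - 9*(-7)) + 2186819/(-3696554) = -4843886/(-339 + 63) + 2186819*(-1/3696554) = -4843886/(-276) - 2186819/3696554 = -4843886*(-1/276) - 2186819/3696554 = 2421943/138 - 2186819/3696554 = 2238135325850/127531113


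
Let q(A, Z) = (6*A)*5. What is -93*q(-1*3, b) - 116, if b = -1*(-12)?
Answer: 8254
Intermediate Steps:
b = 12
q(A, Z) = 30*A
-93*q(-1*3, b) - 116 = -2790*(-1*3) - 116 = -2790*(-3) - 116 = -93*(-90) - 116 = 8370 - 116 = 8254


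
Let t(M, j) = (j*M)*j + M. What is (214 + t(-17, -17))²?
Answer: 22240656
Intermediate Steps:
t(M, j) = M + M*j² (t(M, j) = (M*j)*j + M = M*j² + M = M + M*j²)
(214 + t(-17, -17))² = (214 - 17*(1 + (-17)²))² = (214 - 17*(1 + 289))² = (214 - 17*290)² = (214 - 4930)² = (-4716)² = 22240656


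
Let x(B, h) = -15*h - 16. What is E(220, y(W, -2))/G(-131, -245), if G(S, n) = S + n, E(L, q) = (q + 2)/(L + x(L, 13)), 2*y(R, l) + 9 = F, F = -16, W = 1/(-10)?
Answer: 7/2256 ≈ 0.0031028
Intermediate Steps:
W = -1/10 ≈ -0.10000
x(B, h) = -16 - 15*h
y(R, l) = -25/2 (y(R, l) = -9/2 + (1/2)*(-16) = -9/2 - 8 = -25/2)
E(L, q) = (2 + q)/(-211 + L) (E(L, q) = (q + 2)/(L + (-16 - 15*13)) = (2 + q)/(L + (-16 - 195)) = (2 + q)/(L - 211) = (2 + q)/(-211 + L))
E(220, y(W, -2))/G(-131, -245) = ((2 - 25/2)/(-211 + 220))/(-131 - 245) = (-21/2/9)/(-376) = ((1/9)*(-21/2))*(-1/376) = -7/6*(-1/376) = 7/2256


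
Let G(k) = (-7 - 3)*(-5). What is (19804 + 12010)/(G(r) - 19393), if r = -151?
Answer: -31814/19343 ≈ -1.6447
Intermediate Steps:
G(k) = 50 (G(k) = -10*(-5) = 50)
(19804 + 12010)/(G(r) - 19393) = (19804 + 12010)/(50 - 19393) = 31814/(-19343) = 31814*(-1/19343) = -31814/19343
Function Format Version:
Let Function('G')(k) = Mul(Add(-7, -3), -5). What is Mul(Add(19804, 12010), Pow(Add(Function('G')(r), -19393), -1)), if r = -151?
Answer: Rational(-31814, 19343) ≈ -1.6447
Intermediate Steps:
Function('G')(k) = 50 (Function('G')(k) = Mul(-10, -5) = 50)
Mul(Add(19804, 12010), Pow(Add(Function('G')(r), -19393), -1)) = Mul(Add(19804, 12010), Pow(Add(50, -19393), -1)) = Mul(31814, Pow(-19343, -1)) = Mul(31814, Rational(-1, 19343)) = Rational(-31814, 19343)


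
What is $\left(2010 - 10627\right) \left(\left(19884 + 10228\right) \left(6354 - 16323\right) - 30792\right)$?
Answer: $2586972646440$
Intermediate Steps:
$\left(2010 - 10627\right) \left(\left(19884 + 10228\right) \left(6354 - 16323\right) - 30792\right) = - 8617 \left(30112 \left(-9969\right) - 30792\right) = - 8617 \left(-300186528 - 30792\right) = \left(-8617\right) \left(-300217320\right) = 2586972646440$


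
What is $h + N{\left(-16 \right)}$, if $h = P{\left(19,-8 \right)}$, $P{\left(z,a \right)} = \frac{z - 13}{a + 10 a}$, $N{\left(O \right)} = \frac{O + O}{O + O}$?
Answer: $\frac{41}{44} \approx 0.93182$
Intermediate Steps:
$N{\left(O \right)} = 1$ ($N{\left(O \right)} = \frac{2 O}{2 O} = 2 O \frac{1}{2 O} = 1$)
$P{\left(z,a \right)} = \frac{-13 + z}{11 a}$
$h = - \frac{3}{44}$ ($h = \frac{-13 + 19}{11 \left(-8\right)} = \frac{1}{11} \left(- \frac{1}{8}\right) 6 = - \frac{3}{44} \approx -0.068182$)
$h + N{\left(-16 \right)} = - \frac{3}{44} + 1 = \frac{41}{44}$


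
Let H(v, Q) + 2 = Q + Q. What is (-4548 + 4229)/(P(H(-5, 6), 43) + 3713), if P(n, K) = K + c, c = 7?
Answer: -319/3763 ≈ -0.084773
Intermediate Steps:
H(v, Q) = -2 + 2*Q (H(v, Q) = -2 + (Q + Q) = -2 + 2*Q)
P(n, K) = 7 + K (P(n, K) = K + 7 = 7 + K)
(-4548 + 4229)/(P(H(-5, 6), 43) + 3713) = (-4548 + 4229)/((7 + 43) + 3713) = -319/(50 + 3713) = -319/3763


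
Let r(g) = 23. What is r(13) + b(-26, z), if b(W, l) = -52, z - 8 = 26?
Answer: -29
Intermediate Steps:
z = 34 (z = 8 + 26 = 34)
r(13) + b(-26, z) = 23 - 52 = -29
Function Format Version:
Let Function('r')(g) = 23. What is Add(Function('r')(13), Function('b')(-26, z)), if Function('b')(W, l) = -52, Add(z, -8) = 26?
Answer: -29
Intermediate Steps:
z = 34 (z = Add(8, 26) = 34)
Add(Function('r')(13), Function('b')(-26, z)) = Add(23, -52) = -29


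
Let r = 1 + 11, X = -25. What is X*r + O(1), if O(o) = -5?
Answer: -305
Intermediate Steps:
r = 12
X*r + O(1) = -25*12 - 5 = -300 - 5 = -305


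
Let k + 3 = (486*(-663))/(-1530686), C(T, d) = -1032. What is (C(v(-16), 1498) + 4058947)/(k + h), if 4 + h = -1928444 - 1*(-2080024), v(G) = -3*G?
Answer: 3105696839845/116005495648 ≈ 26.772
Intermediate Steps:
k = -2134920/765343 (k = -3 + (486*(-663))/(-1530686) = -3 - 322218*(-1/1530686) = -3 + 161109/765343 = -2134920/765343 ≈ -2.7895)
h = 151576 (h = -4 + (-1928444 - 1*(-2080024)) = -4 + (-1928444 + 2080024) = -4 + 151580 = 151576)
(C(v(-16), 1498) + 4058947)/(k + h) = (-1032 + 4058947)/(-2134920/765343 + 151576) = 4057915/(116005495648/765343) = 4057915*(765343/116005495648) = 3105696839845/116005495648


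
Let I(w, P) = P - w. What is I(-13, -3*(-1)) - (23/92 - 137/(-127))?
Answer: 7453/508 ≈ 14.671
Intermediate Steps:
I(-13, -3*(-1)) - (23/92 - 137/(-127)) = (-3*(-1) - 1*(-13)) - (23/92 - 137/(-127)) = (3 + 13) - (23*(1/92) - 137*(-1/127)) = 16 - (1/4 + 137/127) = 16 - 1*675/508 = 16 - 675/508 = 7453/508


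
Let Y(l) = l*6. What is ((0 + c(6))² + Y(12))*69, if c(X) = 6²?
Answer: 94392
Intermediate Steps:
Y(l) = 6*l
c(X) = 36
((0 + c(6))² + Y(12))*69 = ((0 + 36)² + 6*12)*69 = (36² + 72)*69 = (1296 + 72)*69 = 1368*69 = 94392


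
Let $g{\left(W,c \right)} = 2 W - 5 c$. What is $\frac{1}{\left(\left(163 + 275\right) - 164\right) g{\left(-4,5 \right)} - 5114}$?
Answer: $- \frac{1}{14156} \approx -7.0641 \cdot 10^{-5}$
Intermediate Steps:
$g{\left(W,c \right)} = - 5 c + 2 W$
$\frac{1}{\left(\left(163 + 275\right) - 164\right) g{\left(-4,5 \right)} - 5114} = \frac{1}{\left(\left(163 + 275\right) - 164\right) \left(\left(-5\right) 5 + 2 \left(-4\right)\right) - 5114} = \frac{1}{\left(438 - 164\right) \left(-25 - 8\right) - 5114} = \frac{1}{274 \left(-33\right) - 5114} = \frac{1}{-9042 - 5114} = \frac{1}{-14156} = - \frac{1}{14156}$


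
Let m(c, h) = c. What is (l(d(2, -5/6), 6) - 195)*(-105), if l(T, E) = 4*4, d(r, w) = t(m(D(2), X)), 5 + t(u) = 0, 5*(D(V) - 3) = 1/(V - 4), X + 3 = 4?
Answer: 18795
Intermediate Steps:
X = 1 (X = -3 + 4 = 1)
D(V) = 3 + 1/(5*(-4 + V)) (D(V) = 3 + 1/(5*(V - 4)) = 3 + 1/(5*(-4 + V)))
t(u) = -5 (t(u) = -5 + 0 = -5)
d(r, w) = -5
l(T, E) = 16
(l(d(2, -5/6), 6) - 195)*(-105) = (16 - 195)*(-105) = -179*(-105) = 18795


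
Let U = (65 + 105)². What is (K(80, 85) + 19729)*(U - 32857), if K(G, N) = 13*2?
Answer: -78170535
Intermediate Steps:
K(G, N) = 26
U = 28900 (U = 170² = 28900)
(K(80, 85) + 19729)*(U - 32857) = (26 + 19729)*(28900 - 32857) = 19755*(-3957) = -78170535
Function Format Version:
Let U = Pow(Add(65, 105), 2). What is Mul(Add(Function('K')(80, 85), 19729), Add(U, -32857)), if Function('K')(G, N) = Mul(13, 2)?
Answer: -78170535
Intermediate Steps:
Function('K')(G, N) = 26
U = 28900 (U = Pow(170, 2) = 28900)
Mul(Add(Function('K')(80, 85), 19729), Add(U, -32857)) = Mul(Add(26, 19729), Add(28900, -32857)) = Mul(19755, -3957) = -78170535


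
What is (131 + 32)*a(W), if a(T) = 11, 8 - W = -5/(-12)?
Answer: 1793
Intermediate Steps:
W = 91/12 (W = 8 - (-5)/(-12) = 8 - (-5)*(-1)/12 = 8 - 1*5/12 = 8 - 5/12 = 91/12 ≈ 7.5833)
(131 + 32)*a(W) = (131 + 32)*11 = 163*11 = 1793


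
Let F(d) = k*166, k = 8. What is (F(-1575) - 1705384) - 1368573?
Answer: -3072629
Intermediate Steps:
F(d) = 1328 (F(d) = 8*166 = 1328)
(F(-1575) - 1705384) - 1368573 = (1328 - 1705384) - 1368573 = -1704056 - 1368573 = -3072629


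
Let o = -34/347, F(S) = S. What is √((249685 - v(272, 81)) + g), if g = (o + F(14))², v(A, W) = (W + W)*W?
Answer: √28507585243/347 ≈ 486.58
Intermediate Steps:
v(A, W) = 2*W² (v(A, W) = (2*W)*W = 2*W²)
o = -34/347 (o = -34*1/347 = -34/347 ≈ -0.097983)
g = 23270976/120409 (g = (-34/347 + 14)² = (4824/347)² = 23270976/120409 ≈ 193.27)
√((249685 - v(272, 81)) + g) = √((249685 - 2*81²) + 23270976/120409) = √((249685 - 2*6561) + 23270976/120409) = √((249685 - 1*13122) + 23270976/120409) = √((249685 - 13122) + 23270976/120409) = √(236563 + 23270976/120409) = √(28507585243/120409) = √28507585243/347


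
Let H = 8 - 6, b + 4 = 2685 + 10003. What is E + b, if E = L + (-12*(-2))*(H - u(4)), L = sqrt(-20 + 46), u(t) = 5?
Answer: 12612 + sqrt(26) ≈ 12617.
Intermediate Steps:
b = 12684 (b = -4 + (2685 + 10003) = -4 + 12688 = 12684)
H = 2
L = sqrt(26) ≈ 5.0990
E = -72 + sqrt(26) (E = sqrt(26) + (-12*(-2))*(2 - 1*5) = sqrt(26) + 24*(2 - 5) = sqrt(26) + 24*(-3) = sqrt(26) - 72 = -72 + sqrt(26) ≈ -66.901)
E + b = (-72 + sqrt(26)) + 12684 = 12612 + sqrt(26)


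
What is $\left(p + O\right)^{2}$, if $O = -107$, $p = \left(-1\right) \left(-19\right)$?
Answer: $7744$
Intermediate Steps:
$p = 19$
$\left(p + O\right)^{2} = \left(19 - 107\right)^{2} = \left(-88\right)^{2} = 7744$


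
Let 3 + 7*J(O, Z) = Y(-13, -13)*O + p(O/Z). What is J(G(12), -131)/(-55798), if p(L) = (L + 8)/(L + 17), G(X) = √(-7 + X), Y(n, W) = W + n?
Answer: 12544681/1937120641064 + 128948803*√5/1937120641064 ≈ 0.00015532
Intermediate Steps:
p(L) = (8 + L)/(17 + L)
J(O, Z) = -3/7 - 26*O/7 + (8 + O/Z)/(7*(17 + O/Z)) (J(O, Z) = -3/7 + ((-13 - 13)*O + (8 + O/Z)/(17 + O/Z))/7 = -3/7 + (-26*O + (8 + O/Z)/(17 + O/Z))/7 = -3/7 + (-26*O/7 + (8 + O/Z)/(7*(17 + O/Z))) = -3/7 - 26*O/7 + (8 + O/Z)/(7*(17 + O/Z)))
J(G(12), -131)/(-55798) = ((√(-7 + 12) + 8*(-131) - (3 + 26*√(-7 + 12))*(√(-7 + 12) + 17*(-131)))/(7*(√(-7 + 12) + 17*(-131))))/(-55798) = ((√5 - 1048 - (3 + 26*√5)*(√5 - 2227))/(7*(√5 - 2227)))*(-1/55798) = ((√5 - 1048 - (3 + 26*√5)*(-2227 + √5))/(7*(-2227 + √5)))*(-1/55798) = ((√5 - 1048 - (-2227 + √5)*(3 + 26*√5))/(7*(-2227 + √5)))*(-1/55798) = ((-1048 + √5 - (-2227 + √5)*(3 + 26*√5))/(7*(-2227 + √5)))*(-1/55798) = -(-1048 + √5 - (-2227 + √5)*(3 + 26*√5))/(390586*(-2227 + √5))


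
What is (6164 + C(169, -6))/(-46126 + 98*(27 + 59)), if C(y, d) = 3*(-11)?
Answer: -6131/37698 ≈ -0.16263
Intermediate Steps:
C(y, d) = -33
(6164 + C(169, -6))/(-46126 + 98*(27 + 59)) = (6164 - 33)/(-46126 + 98*(27 + 59)) = 6131/(-46126 + 98*86) = 6131/(-46126 + 8428) = 6131/(-37698) = 6131*(-1/37698) = -6131/37698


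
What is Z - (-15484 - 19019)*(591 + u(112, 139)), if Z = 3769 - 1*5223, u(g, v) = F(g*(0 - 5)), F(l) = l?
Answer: 1068139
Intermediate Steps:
u(g, v) = -5*g (u(g, v) = g*(0 - 5) = g*(-5) = -5*g)
Z = -1454 (Z = 3769 - 5223 = -1454)
Z - (-15484 - 19019)*(591 + u(112, 139)) = -1454 - (-15484 - 19019)*(591 - 5*112) = -1454 - (-34503)*(591 - 560) = -1454 - (-34503)*31 = -1454 - 1*(-1069593) = -1454 + 1069593 = 1068139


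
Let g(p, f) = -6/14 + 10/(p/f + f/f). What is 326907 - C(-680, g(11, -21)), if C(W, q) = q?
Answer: 2288205/7 ≈ 3.2689e+5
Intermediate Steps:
g(p, f) = -3/7 + 10/(1 + p/f) (g(p, f) = -6*1/14 + 10/(p/f + 1) = -3/7 + 10/(1 + p/f))
326907 - C(-680, g(11, -21)) = 326907 - (-3*11 + 67*(-21))/(7*(-21 + 11)) = 326907 - (-33 - 1407)/(7*(-10)) = 326907 - (-1)*(-1440)/(7*10) = 326907 - 1*144/7 = 326907 - 144/7 = 2288205/7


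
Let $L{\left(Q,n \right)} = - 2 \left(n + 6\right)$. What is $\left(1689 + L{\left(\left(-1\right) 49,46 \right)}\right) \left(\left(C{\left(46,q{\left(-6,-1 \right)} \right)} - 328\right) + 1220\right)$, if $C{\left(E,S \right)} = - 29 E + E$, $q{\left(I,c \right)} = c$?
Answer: $-627660$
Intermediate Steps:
$C{\left(E,S \right)} = - 28 E$
$L{\left(Q,n \right)} = -12 - 2 n$ ($L{\left(Q,n \right)} = - 2 \left(6 + n\right) = -12 - 2 n$)
$\left(1689 + L{\left(\left(-1\right) 49,46 \right)}\right) \left(\left(C{\left(46,q{\left(-6,-1 \right)} \right)} - 328\right) + 1220\right) = \left(1689 - 104\right) \left(\left(\left(-28\right) 46 - 328\right) + 1220\right) = \left(1689 - 104\right) \left(\left(-1288 - 328\right) + 1220\right) = \left(1689 - 104\right) \left(-1616 + 1220\right) = 1585 \left(-396\right) = -627660$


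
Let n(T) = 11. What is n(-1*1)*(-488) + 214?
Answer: -5154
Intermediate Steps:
n(-1*1)*(-488) + 214 = 11*(-488) + 214 = -5368 + 214 = -5154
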